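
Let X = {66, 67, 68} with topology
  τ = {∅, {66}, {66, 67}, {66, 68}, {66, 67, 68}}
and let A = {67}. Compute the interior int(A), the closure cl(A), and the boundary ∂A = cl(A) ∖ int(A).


int(A) = ∅, cl(A) = {67}, ∂A = {67}.

Closed sets in (X, τ) are complements of opens:
  closed(X, τ) = {∅, {67}, {68}, {67, 68}, {66, 67, 68}}.
int(A) = ⋃ {U ∈ τ : U ⊆ A}. Opens contained in A: ∅.
Taking the union of these: int(A) = ∅.
cl(A) = ⋂ {C closed : A ⊆ C}. Closed sets containing A: {67}, {67, 68}, {66, 67, 68}.
Intersecting these: cl(A) = {67}.
∂A = cl(A) ∖ int(A) = {67} ∖ ∅ = {67}.


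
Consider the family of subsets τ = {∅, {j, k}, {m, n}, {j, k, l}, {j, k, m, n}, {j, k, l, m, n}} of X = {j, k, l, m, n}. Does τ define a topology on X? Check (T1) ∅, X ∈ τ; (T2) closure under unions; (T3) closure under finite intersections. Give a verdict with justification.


τ IS a topology on X.

Axiom (T1): ∅ ∈ τ? Yes; X ∈ τ? Yes.
Axiom (T2/T3): check pairwise unions and intersections of members of τ.
All pairwise intersections and unions checked — each lies in τ. Therefore τ satisfies (T1), (T2), (T3): it IS a topology on X.


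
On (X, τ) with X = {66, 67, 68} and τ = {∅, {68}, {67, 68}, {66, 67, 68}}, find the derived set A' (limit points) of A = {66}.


A' = ∅

For each x ∈ X, list the open sets U ∈ τ with x ∈ U, then check whether U ∩ (A ∖ {x}) ≠ ∅ for every such U.
  x = 66: open {66, 67, 68} ∋ x has {66, 67, 68} ∩ (A ∖ {66}) = ∅, so x is NOT a limit point.
  x = 67: open {67, 68} ∋ x has {67, 68} ∩ (A ∖ {67}) = ∅, so x is NOT a limit point.
  x = 68: open {68} ∋ x has {68} ∩ (A ∖ {68}) = ∅, so x is NOT a limit point.
Collecting: A' = ∅.


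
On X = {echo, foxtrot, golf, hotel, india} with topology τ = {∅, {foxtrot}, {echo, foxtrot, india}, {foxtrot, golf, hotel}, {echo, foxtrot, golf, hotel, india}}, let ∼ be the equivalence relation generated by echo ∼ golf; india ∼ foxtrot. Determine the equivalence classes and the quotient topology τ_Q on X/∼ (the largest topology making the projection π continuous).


X/∼ = {[echo=golf], [foxtrot=india], [hotel]}; |τ_Q| = 2.

Equivalence classes: [echo=golf], [foxtrot=india], [hotel].
Quotient map π: X → X/∼ sends echo ↦ [echo=golf], foxtrot ↦ [foxtrot=india], golf ↦ [echo=golf], hotel ↦ [hotel], india ↦ [foxtrot=india].
For each subset V ⊆ X/∼, compute π^{-1}(V) ⊆ X and check whether π^{-1}(V) ∈ τ. V is open in τ_Q iff π^{-1}(V) ∈ τ.
  V = {}: π^{-1}(V) = ∅ ∈ τ ✓.
  V = {[echo=golf]}: π^{-1}(V) = {echo, golf} ∉ τ ✗.
  V = {[foxtrot=india]}: π^{-1}(V) = {foxtrot, india} ∉ τ ✗.
  V = {[echo=golf], [foxtrot=india]}: π^{-1}(V) = {echo, foxtrot, golf, india} ∉ τ ✗.
  V = {[hotel]}: π^{-1}(V) = {hotel} ∉ τ ✗.
  V = {[echo=golf], [hotel]}: π^{-1}(V) = {echo, golf, hotel} ∉ τ ✗.
  V = {[foxtrot=india], [hotel]}: π^{-1}(V) = {foxtrot, hotel, india} ∉ τ ✗.
  V = {[echo=golf], [foxtrot=india], [hotel]}: π^{-1}(V) = {echo, foxtrot, golf, hotel, india} ∈ τ ✓.
Open sets in the quotient: τ_Q = {{}, {[echo=golf], [foxtrot=india], [hotel]}} (2 elements).


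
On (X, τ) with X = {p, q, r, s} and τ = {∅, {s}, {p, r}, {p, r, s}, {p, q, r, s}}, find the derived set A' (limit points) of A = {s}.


A' = {q}

For each x ∈ X, list the open sets U ∈ τ with x ∈ U, then check whether U ∩ (A ∖ {x}) ≠ ∅ for every such U.
  x = p: open {p, r} ∋ x has {p, r} ∩ (A ∖ {p}) = ∅, so x is NOT a limit point.
  x = q: opens ∋ x are {p, q, r, s}; each meets A ∖ {q}, so x IS a limit point.
  x = r: open {p, r} ∋ x has {p, r} ∩ (A ∖ {r}) = ∅, so x is NOT a limit point.
  x = s: open {s} ∋ x has {s} ∩ (A ∖ {s}) = ∅, so x is NOT a limit point.
Collecting: A' = {q}.


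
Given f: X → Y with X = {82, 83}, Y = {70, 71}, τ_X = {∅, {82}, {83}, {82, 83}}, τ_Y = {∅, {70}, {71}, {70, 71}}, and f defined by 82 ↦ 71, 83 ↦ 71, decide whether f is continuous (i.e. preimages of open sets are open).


f IS continuous.

Compute f^{-1}(U) for each U ∈ τ_Y:
  U = ∅: f^{-1}(U) = ∅ ∈ τ_X ✓.
  U = {70}: f^{-1}(U) = ∅ ∈ τ_X ✓.
  U = {71}: f^{-1}(U) = {82, 83} ∈ τ_X ✓.
  U = {70, 71}: f^{-1}(U) = {82, 83} ∈ τ_X ✓.
Every preimage lies in τ_X, so f IS continuous.


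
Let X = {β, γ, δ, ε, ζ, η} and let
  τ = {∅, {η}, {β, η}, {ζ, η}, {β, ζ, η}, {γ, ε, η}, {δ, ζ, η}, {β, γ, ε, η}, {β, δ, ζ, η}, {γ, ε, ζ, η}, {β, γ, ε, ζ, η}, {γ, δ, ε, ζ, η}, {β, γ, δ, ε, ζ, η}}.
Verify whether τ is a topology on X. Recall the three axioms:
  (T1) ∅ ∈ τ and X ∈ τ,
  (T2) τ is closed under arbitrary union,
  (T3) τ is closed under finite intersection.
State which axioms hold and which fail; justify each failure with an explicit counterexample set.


τ IS a topology on X.

Axiom (T1): ∅ ∈ τ? Yes; X ∈ τ? Yes.
Axiom (T2/T3): check pairwise unions and intersections of members of τ.
All pairwise intersections and unions checked — each lies in τ. Therefore τ satisfies (T1), (T2), (T3): it IS a topology on X.


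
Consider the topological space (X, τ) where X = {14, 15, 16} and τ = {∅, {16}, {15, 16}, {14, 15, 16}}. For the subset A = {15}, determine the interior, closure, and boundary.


int(A) = ∅, cl(A) = {14, 15}, ∂A = {14, 15}.

Closed sets in (X, τ) are complements of opens:
  closed(X, τ) = {∅, {14}, {14, 15}, {14, 15, 16}}.
int(A) = ⋃ {U ∈ τ : U ⊆ A}. Opens contained in A: ∅.
Taking the union of these: int(A) = ∅.
cl(A) = ⋂ {C closed : A ⊆ C}. Closed sets containing A: {14, 15}, {14, 15, 16}.
Intersecting these: cl(A) = {14, 15}.
∂A = cl(A) ∖ int(A) = {14, 15} ∖ ∅ = {14, 15}.


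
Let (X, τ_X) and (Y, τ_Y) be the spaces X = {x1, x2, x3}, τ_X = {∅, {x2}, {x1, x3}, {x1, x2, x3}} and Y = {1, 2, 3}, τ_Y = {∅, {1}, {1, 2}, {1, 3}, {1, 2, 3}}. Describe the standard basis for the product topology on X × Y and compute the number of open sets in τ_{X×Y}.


Basis B = {∅ × ∅, {x2} × {1}, {x1, x3} × {1}, {x2} × {1, 2}, {x2} × {1, 3}, {x1, x2, x3} × {1}, {x2} × {1, 2, 3}, {x1, x3} × {1, 2}, {x1, x3} × {1, 3}, {x1, x3} × {1, 2, 3}, {x1, x2, x3} × {1, 2}, {x1, x2, x3} × {1, 3}, {x1, x2, x3} × {1, 2, 3}}; |τ_{X×Y}| = 25.

Enumerate products U × V with U ∈ τ_X, V ∈ τ_Y (deduplicated):
  ∅ × ∅ = {} (∅)
  {x2} × {1} = {(x2,1)}
  {x1, x3} × {1} = {(x1,1), (x3,1)}
  {x2} × {1, 2} = {(x2,1), (x2,2)}
  {x2} × {1, 3} = {(x2,1), (x2,3)}
  {x1, x2, x3} × {1} = {(x1,1), (x2,1), (x3,1)}
  {x2} × {1, 2, 3} = {(x2,1), (x2,2), (x2,3)}
  {x1, x3} × {1, 2} = {(x1,1), (x1,2), (x3,1), (x3,2)}
  {x1, x3} × {1, 3} = {(x1,1), (x1,3), (x3,1), (x3,3)}
  {x1, x3} × {1, 2, 3} = {(x1,1), (x1,2), (x1,3), (x3,1), (x3,2), (x3,3)}
  {x1, x2, x3} × {1, 2} = {(x1,1), (x1,2), (x2,1), (x2,2), (x3,1), (x3,2)}
  {x1, x2, x3} × {1, 3} = {(x1,1), (x1,3), (x2,1), (x2,3), (x3,1), (x3,3)}
  {x1, x2, x3} × {1, 2, 3} = {(x1,1), (x1,2), (x1,3), (x2,1), (x2,2), (x2,3), (x3,1), (x3,2), (x3,3)}
These 13 distinct sets form the basis B.
Close under arbitrary unions to get τ_{X×Y}; counting gives |τ_{X×Y}| = 25.


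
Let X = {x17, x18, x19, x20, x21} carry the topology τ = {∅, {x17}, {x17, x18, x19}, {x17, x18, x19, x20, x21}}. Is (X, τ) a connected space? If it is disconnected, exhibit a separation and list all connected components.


(X, τ) is connected.

Find clopen sets (U ∈ τ with X ∖ U ∈ τ):
  U = ∅, X ∖ U = {x17, x18, x19, x20, x21} — both open, so U is clopen.
  U = {x17, x18, x19, x20, x21}, X ∖ U = ∅ — both open, so U is clopen.
Only trivial clopens (∅ and X) exist, so (X, τ) is connected.
Compute connected components by grouping points that agree on all clopens:
  component: {x17, x18, x19, x20, x21}


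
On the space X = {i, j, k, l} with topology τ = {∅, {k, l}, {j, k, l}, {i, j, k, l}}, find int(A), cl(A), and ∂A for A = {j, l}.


int(A) = ∅, cl(A) = {i, j, k, l}, ∂A = {i, j, k, l}.

Closed sets in (X, τ) are complements of opens:
  closed(X, τ) = {∅, {i}, {i, j}, {i, j, k, l}}.
int(A) = ⋃ {U ∈ τ : U ⊆ A}. Opens contained in A: ∅.
Taking the union of these: int(A) = ∅.
cl(A) = ⋂ {C closed : A ⊆ C}. Closed sets containing A: {i, j, k, l}.
Intersecting these: cl(A) = {i, j, k, l}.
∂A = cl(A) ∖ int(A) = {i, j, k, l} ∖ ∅ = {i, j, k, l}.


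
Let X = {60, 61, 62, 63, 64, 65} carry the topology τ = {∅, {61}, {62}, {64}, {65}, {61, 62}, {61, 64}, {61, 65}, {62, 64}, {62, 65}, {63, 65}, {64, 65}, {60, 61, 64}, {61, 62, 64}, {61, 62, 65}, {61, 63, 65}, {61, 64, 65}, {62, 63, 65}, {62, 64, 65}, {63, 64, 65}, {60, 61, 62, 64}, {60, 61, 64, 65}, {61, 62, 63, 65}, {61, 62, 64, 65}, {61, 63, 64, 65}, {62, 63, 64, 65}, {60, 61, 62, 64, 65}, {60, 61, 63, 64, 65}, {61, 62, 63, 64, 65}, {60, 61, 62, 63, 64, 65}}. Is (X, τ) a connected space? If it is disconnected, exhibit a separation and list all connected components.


(X, τ) is disconnected; components = [{62}, {63, 65}, {60, 61, 64}].

Find clopen sets (U ∈ τ with X ∖ U ∈ τ):
  U = ∅, X ∖ U = {60, 61, 62, 63, 64, 65} — both open, so U is clopen.
  U = {62}, X ∖ U = {60, 61, 63, 64, 65} — both open, so U is clopen.
  U = {63, 65}, X ∖ U = {60, 61, 62, 64} — both open, so U is clopen.
  U = {60, 61, 64}, X ∖ U = {62, 63, 65} — both open, so U is clopen.
  U = {62, 63, 65}, X ∖ U = {60, 61, 64} — both open, so U is clopen.
  U = {60, 61, 62, 64}, X ∖ U = {63, 65} — both open, so U is clopen.
  U = {60, 61, 63, 64, 65}, X ∖ U = {62} — both open, so U is clopen.
  U = {60, 61, 62, 63, 64, 65}, X ∖ U = ∅ — both open, so U is clopen.
Nontrivial clopen(s) exist: e.g. {62}. So (X, τ) is disconnected.
Compute connected components by grouping points that agree on all clopens:
  component: {62}
  component: {63, 65}
  component: {60, 61, 64}


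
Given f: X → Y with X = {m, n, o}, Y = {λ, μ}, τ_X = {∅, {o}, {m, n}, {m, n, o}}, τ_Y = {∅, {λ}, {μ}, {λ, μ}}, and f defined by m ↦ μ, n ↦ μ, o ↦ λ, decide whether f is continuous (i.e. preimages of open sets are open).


f IS continuous.

Compute f^{-1}(U) for each U ∈ τ_Y:
  U = ∅: f^{-1}(U) = ∅ ∈ τ_X ✓.
  U = {λ}: f^{-1}(U) = {o} ∈ τ_X ✓.
  U = {μ}: f^{-1}(U) = {m, n} ∈ τ_X ✓.
  U = {λ, μ}: f^{-1}(U) = {m, n, o} ∈ τ_X ✓.
Every preimage lies in τ_X, so f IS continuous.


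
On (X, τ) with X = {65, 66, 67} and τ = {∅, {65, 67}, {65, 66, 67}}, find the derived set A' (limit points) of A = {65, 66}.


A' = {66, 67}

For each x ∈ X, list the open sets U ∈ τ with x ∈ U, then check whether U ∩ (A ∖ {x}) ≠ ∅ for every such U.
  x = 65: open {65, 67} ∋ x has {65, 67} ∩ (A ∖ {65}) = ∅, so x is NOT a limit point.
  x = 66: opens ∋ x are {65, 66, 67}; each meets A ∖ {66}, so x IS a limit point.
  x = 67: opens ∋ x are {65, 67}, {65, 66, 67}; each meets A ∖ {67}, so x IS a limit point.
Collecting: A' = {66, 67}.


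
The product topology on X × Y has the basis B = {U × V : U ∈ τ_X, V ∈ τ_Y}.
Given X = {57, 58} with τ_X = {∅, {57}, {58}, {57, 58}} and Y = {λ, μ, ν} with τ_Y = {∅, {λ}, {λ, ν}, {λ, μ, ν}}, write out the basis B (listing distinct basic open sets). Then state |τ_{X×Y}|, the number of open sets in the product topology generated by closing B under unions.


Basis B = {∅ × ∅, {57} × {λ}, {58} × {λ}, {57} × {λ, ν}, {57, 58} × {λ}, {58} × {λ, ν}, {57} × {λ, μ, ν}, {58} × {λ, μ, ν}, {57, 58} × {λ, ν}, {57, 58} × {λ, μ, ν}}; |τ_{X×Y}| = 16.

Enumerate products U × V with U ∈ τ_X, V ∈ τ_Y (deduplicated):
  ∅ × ∅ = {} (∅)
  {57} × {λ} = {(57,λ)}
  {58} × {λ} = {(58,λ)}
  {57} × {λ, ν} = {(57,λ), (57,ν)}
  {57, 58} × {λ} = {(57,λ), (58,λ)}
  {58} × {λ, ν} = {(58,λ), (58,ν)}
  {57} × {λ, μ, ν} = {(57,λ), (57,μ), (57,ν)}
  {58} × {λ, μ, ν} = {(58,λ), (58,μ), (58,ν)}
  {57, 58} × {λ, ν} = {(57,λ), (57,ν), (58,λ), (58,ν)}
  {57, 58} × {λ, μ, ν} = {(57,λ), (57,μ), (57,ν), (58,λ), (58,μ), (58,ν)}
These 10 distinct sets form the basis B.
Close under arbitrary unions to get τ_{X×Y}; counting gives |τ_{X×Y}| = 16.


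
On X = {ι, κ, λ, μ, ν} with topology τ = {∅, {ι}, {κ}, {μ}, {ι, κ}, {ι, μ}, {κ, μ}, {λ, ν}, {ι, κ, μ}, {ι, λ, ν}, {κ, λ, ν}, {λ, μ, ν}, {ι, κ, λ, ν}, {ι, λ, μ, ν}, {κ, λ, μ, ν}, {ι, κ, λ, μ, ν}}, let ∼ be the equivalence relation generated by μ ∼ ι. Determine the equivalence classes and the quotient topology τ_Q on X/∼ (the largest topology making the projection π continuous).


X/∼ = {[ι=μ], [κ], [λ], [ν]}; |τ_Q| = 8.

Equivalence classes: [ι=μ], [κ], [λ], [ν].
Quotient map π: X → X/∼ sends ι ↦ [ι=μ], κ ↦ [κ], λ ↦ [λ], μ ↦ [ι=μ], ν ↦ [ν].
For each subset V ⊆ X/∼, compute π^{-1}(V) ⊆ X and check whether π^{-1}(V) ∈ τ. V is open in τ_Q iff π^{-1}(V) ∈ τ.
  V = {}: π^{-1}(V) = ∅ ∈ τ ✓.
  V = {[ι=μ]}: π^{-1}(V) = {ι, μ} ∈ τ ✓.
  V = {[κ]}: π^{-1}(V) = {κ} ∈ τ ✓.
  V = {[ι=μ], [κ]}: π^{-1}(V) = {ι, κ, μ} ∈ τ ✓.
  V = {[λ]}: π^{-1}(V) = {λ} ∉ τ ✗.
  V = {[ι=μ], [λ]}: π^{-1}(V) = {ι, λ, μ} ∉ τ ✗.
  V = {[κ], [λ]}: π^{-1}(V) = {κ, λ} ∉ τ ✗.
  V = {[ι=μ], [κ], [λ]}: π^{-1}(V) = {ι, κ, λ, μ} ∉ τ ✗.
  V = {[ν]}: π^{-1}(V) = {ν} ∉ τ ✗.
  V = {[ι=μ], [ν]}: π^{-1}(V) = {ι, μ, ν} ∉ τ ✗.
  V = {[κ], [ν]}: π^{-1}(V) = {κ, ν} ∉ τ ✗.
  V = {[ι=μ], [κ], [ν]}: π^{-1}(V) = {ι, κ, μ, ν} ∉ τ ✗.
  V = {[λ], [ν]}: π^{-1}(V) = {λ, ν} ∈ τ ✓.
  V = {[ι=μ], [λ], [ν]}: π^{-1}(V) = {ι, λ, μ, ν} ∈ τ ✓.
  V = {[κ], [λ], [ν]}: π^{-1}(V) = {κ, λ, ν} ∈ τ ✓.
  V = {[ι=μ], [κ], [λ], [ν]}: π^{-1}(V) = {ι, κ, λ, μ, ν} ∈ τ ✓.
Open sets in the quotient: τ_Q = {{}, {[ι=μ]}, {[κ]}, {[ι=μ], [κ]}, {[λ], [ν]}, {[ι=μ], [λ], [ν]}, {[κ], [λ], [ν]}, {[ι=μ], [κ], [λ], [ν]}} (8 elements).


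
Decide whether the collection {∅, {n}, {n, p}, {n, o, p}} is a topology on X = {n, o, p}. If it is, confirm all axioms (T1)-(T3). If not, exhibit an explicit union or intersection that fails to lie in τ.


τ IS a topology on X.

Axiom (T1): ∅ ∈ τ? Yes; X ∈ τ? Yes.
Axiom (T2/T3): check pairwise unions and intersections of members of τ.
All pairwise intersections and unions checked — each lies in τ. Therefore τ satisfies (T1), (T2), (T3): it IS a topology on X.


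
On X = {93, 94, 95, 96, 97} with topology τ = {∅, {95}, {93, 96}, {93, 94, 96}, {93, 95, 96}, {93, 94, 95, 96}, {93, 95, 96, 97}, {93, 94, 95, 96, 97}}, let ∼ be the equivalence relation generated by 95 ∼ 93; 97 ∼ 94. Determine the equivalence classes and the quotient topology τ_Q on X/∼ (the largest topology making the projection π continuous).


X/∼ = {[93=95], [94=97], [96]}; |τ_Q| = 3.

Equivalence classes: [93=95], [94=97], [96].
Quotient map π: X → X/∼ sends 93 ↦ [93=95], 94 ↦ [94=97], 95 ↦ [93=95], 96 ↦ [96], 97 ↦ [94=97].
For each subset V ⊆ X/∼, compute π^{-1}(V) ⊆ X and check whether π^{-1}(V) ∈ τ. V is open in τ_Q iff π^{-1}(V) ∈ τ.
  V = {}: π^{-1}(V) = ∅ ∈ τ ✓.
  V = {[93=95]}: π^{-1}(V) = {93, 95} ∉ τ ✗.
  V = {[94=97]}: π^{-1}(V) = {94, 97} ∉ τ ✗.
  V = {[93=95], [94=97]}: π^{-1}(V) = {93, 94, 95, 97} ∉ τ ✗.
  V = {[96]}: π^{-1}(V) = {96} ∉ τ ✗.
  V = {[93=95], [96]}: π^{-1}(V) = {93, 95, 96} ∈ τ ✓.
  V = {[94=97], [96]}: π^{-1}(V) = {94, 96, 97} ∉ τ ✗.
  V = {[93=95], [94=97], [96]}: π^{-1}(V) = {93, 94, 95, 96, 97} ∈ τ ✓.
Open sets in the quotient: τ_Q = {{}, {[93=95], [96]}, {[93=95], [94=97], [96]}} (3 elements).


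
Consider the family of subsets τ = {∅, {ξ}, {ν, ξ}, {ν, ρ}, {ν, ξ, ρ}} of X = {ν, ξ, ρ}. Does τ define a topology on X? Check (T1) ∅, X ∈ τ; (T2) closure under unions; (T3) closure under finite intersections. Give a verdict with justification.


τ is NOT a topology on X.

Axiom (T1): ∅ ∈ τ? Yes; X ∈ τ? Yes.
Axiom (T2/T3): check pairwise unions and intersections of members of τ.
Counterexample for (T3): {ν, ξ} ∩ {ν, ρ} = {ν} ∉ τ. Therefore τ is NOT a topology.


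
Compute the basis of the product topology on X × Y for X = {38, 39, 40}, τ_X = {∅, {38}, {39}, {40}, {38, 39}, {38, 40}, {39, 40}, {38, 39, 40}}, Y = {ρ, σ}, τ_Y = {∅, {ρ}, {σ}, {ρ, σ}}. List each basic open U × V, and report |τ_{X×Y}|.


Basis B = {∅ × ∅, {38} × {ρ}, {38} × {σ}, {39} × {ρ}, {39} × {σ}, {40} × {ρ}, {40} × {σ}, {38} × {ρ, σ}, {38, 39} × {ρ}, {38, 40} × {ρ}, {38, 39} × {σ}, {38, 40} × {σ}, {39} × {ρ, σ}, {39, 40} × {ρ}, {39, 40} × {σ}, {40} × {ρ, σ}, {38, 39, 40} × {ρ}, {38, 39, 40} × {σ}, {38, 39} × {ρ, σ}, {38, 40} × {ρ, σ}, {39, 40} × {ρ, σ}, {38, 39, 40} × {ρ, σ}}; |τ_{X×Y}| = 64.

Enumerate products U × V with U ∈ τ_X, V ∈ τ_Y (deduplicated):
  ∅ × ∅ = {} (∅)
  {38} × {ρ} = {(38,ρ)}
  {38} × {σ} = {(38,σ)}
  {39} × {ρ} = {(39,ρ)}
  {39} × {σ} = {(39,σ)}
  {40} × {ρ} = {(40,ρ)}
  {40} × {σ} = {(40,σ)}
  {38} × {ρ, σ} = {(38,ρ), (38,σ)}
  {38, 39} × {ρ} = {(38,ρ), (39,ρ)}
  {38, 40} × {ρ} = {(38,ρ), (40,ρ)}
  {38, 39} × {σ} = {(38,σ), (39,σ)}
  {38, 40} × {σ} = {(38,σ), (40,σ)}
  {39} × {ρ, σ} = {(39,ρ), (39,σ)}
  {39, 40} × {ρ} = {(39,ρ), (40,ρ)}
  {39, 40} × {σ} = {(39,σ), (40,σ)}
  {40} × {ρ, σ} = {(40,ρ), (40,σ)}
  {38, 39, 40} × {ρ} = {(38,ρ), (39,ρ), (40,ρ)}
  {38, 39, 40} × {σ} = {(38,σ), (39,σ), (40,σ)}
  {38, 39} × {ρ, σ} = {(38,ρ), (38,σ), (39,ρ), (39,σ)}
  {38, 40} × {ρ, σ} = {(38,ρ), (38,σ), (40,ρ), (40,σ)}
  {39, 40} × {ρ, σ} = {(39,ρ), (39,σ), (40,ρ), (40,σ)}
  {38, 39, 40} × {ρ, σ} = {(38,ρ), (38,σ), (39,ρ), (39,σ), (40,ρ), (40,σ)}
These 22 distinct sets form the basis B.
Close under arbitrary unions to get τ_{X×Y}; counting gives |τ_{X×Y}| = 64.


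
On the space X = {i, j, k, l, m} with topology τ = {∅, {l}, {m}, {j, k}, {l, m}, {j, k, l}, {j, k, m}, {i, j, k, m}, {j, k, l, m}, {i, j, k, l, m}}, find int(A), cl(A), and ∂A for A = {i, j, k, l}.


int(A) = {j, k, l}, cl(A) = {i, j, k, l}, ∂A = {i}.

Closed sets in (X, τ) are complements of opens:
  closed(X, τ) = {∅, {i}, {l}, {i, l}, {i, m}, {i, j, k}, {i, l, m}, {i, j, k, l}, {i, j, k, m}, {i, j, k, l, m}}.
int(A) = ⋃ {U ∈ τ : U ⊆ A}. Opens contained in A: ∅, {l}, {j, k}, {j, k, l}.
Taking the union of these: int(A) = {j, k, l}.
cl(A) = ⋂ {C closed : A ⊆ C}. Closed sets containing A: {i, j, k, l}, {i, j, k, l, m}.
Intersecting these: cl(A) = {i, j, k, l}.
∂A = cl(A) ∖ int(A) = {i, j, k, l} ∖ {j, k, l} = {i}.


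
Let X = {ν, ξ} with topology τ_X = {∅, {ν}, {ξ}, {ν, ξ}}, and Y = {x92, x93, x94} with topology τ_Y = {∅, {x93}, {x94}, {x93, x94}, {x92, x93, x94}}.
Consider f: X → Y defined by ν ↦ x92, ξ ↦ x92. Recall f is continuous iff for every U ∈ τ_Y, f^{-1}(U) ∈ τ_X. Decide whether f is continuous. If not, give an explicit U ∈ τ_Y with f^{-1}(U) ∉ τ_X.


f IS continuous.

Compute f^{-1}(U) for each U ∈ τ_Y:
  U = ∅: f^{-1}(U) = ∅ ∈ τ_X ✓.
  U = {x93}: f^{-1}(U) = ∅ ∈ τ_X ✓.
  U = {x94}: f^{-1}(U) = ∅ ∈ τ_X ✓.
  U = {x93, x94}: f^{-1}(U) = ∅ ∈ τ_X ✓.
  U = {x92, x93, x94}: f^{-1}(U) = {ν, ξ} ∈ τ_X ✓.
Every preimage lies in τ_X, so f IS continuous.


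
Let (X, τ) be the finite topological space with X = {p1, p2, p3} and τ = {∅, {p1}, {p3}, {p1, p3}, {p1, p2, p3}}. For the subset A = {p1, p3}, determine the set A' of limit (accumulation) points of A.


A' = {p2}

For each x ∈ X, list the open sets U ∈ τ with x ∈ U, then check whether U ∩ (A ∖ {x}) ≠ ∅ for every such U.
  x = p1: open {p1} ∋ x has {p1} ∩ (A ∖ {p1}) = ∅, so x is NOT a limit point.
  x = p2: opens ∋ x are {p1, p2, p3}; each meets A ∖ {p2}, so x IS a limit point.
  x = p3: open {p3} ∋ x has {p3} ∩ (A ∖ {p3}) = ∅, so x is NOT a limit point.
Collecting: A' = {p2}.


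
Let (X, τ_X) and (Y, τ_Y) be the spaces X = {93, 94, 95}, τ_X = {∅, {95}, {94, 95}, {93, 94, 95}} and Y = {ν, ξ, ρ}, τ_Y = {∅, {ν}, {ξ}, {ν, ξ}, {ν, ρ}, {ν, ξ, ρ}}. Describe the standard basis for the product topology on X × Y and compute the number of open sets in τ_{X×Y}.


Basis B = {∅ × ∅, {95} × {ν}, {95} × {ξ}, {94, 95} × {ν}, {94, 95} × {ξ}, {95} × {ν, ξ}, {95} × {ν, ρ}, {93, 94, 95} × {ν}, {93, 94, 95} × {ξ}, {95} × {ν, ξ, ρ}, {94, 95} × {ν, ξ}, {94, 95} × {ν, ρ}, {93, 94, 95} × {ν, ξ}, {93, 94, 95} × {ν, ρ}, {94, 95} × {ν, ξ, ρ}, {93, 94, 95} × {ν, ξ, ρ}}; |τ_{X×Y}| = 40.

Enumerate products U × V with U ∈ τ_X, V ∈ τ_Y (deduplicated):
  ∅ × ∅ = {} (∅)
  {95} × {ν} = {(95,ν)}
  {95} × {ξ} = {(95,ξ)}
  {94, 95} × {ν} = {(94,ν), (95,ν)}
  {94, 95} × {ξ} = {(94,ξ), (95,ξ)}
  {95} × {ν, ξ} = {(95,ν), (95,ξ)}
  {95} × {ν, ρ} = {(95,ν), (95,ρ)}
  {93, 94, 95} × {ν} = {(93,ν), (94,ν), (95,ν)}
  {93, 94, 95} × {ξ} = {(93,ξ), (94,ξ), (95,ξ)}
  {95} × {ν, ξ, ρ} = {(95,ν), (95,ξ), (95,ρ)}
  {94, 95} × {ν, ξ} = {(94,ν), (94,ξ), (95,ν), (95,ξ)}
  {94, 95} × {ν, ρ} = {(94,ν), (94,ρ), (95,ν), (95,ρ)}
  {93, 94, 95} × {ν, ξ} = {(93,ν), (93,ξ), (94,ν), (94,ξ), (95,ν), (95,ξ)}
  {93, 94, 95} × {ν, ρ} = {(93,ν), (93,ρ), (94,ν), (94,ρ), (95,ν), (95,ρ)}
  {94, 95} × {ν, ξ, ρ} = {(94,ν), (94,ξ), (94,ρ), (95,ν), (95,ξ), (95,ρ)}
  {93, 94, 95} × {ν, ξ, ρ} = {(93,ν), (93,ξ), (93,ρ), (94,ν), (94,ξ), (94,ρ), (95,ν), (95,ξ), (95,ρ)}
These 16 distinct sets form the basis B.
Close under arbitrary unions to get τ_{X×Y}; counting gives |τ_{X×Y}| = 40.


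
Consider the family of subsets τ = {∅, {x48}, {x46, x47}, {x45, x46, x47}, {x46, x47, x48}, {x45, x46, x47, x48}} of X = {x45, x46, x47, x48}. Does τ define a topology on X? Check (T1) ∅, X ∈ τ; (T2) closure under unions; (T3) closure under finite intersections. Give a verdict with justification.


τ IS a topology on X.

Axiom (T1): ∅ ∈ τ? Yes; X ∈ τ? Yes.
Axiom (T2/T3): check pairwise unions and intersections of members of τ.
All pairwise intersections and unions checked — each lies in τ. Therefore τ satisfies (T1), (T2), (T3): it IS a topology on X.


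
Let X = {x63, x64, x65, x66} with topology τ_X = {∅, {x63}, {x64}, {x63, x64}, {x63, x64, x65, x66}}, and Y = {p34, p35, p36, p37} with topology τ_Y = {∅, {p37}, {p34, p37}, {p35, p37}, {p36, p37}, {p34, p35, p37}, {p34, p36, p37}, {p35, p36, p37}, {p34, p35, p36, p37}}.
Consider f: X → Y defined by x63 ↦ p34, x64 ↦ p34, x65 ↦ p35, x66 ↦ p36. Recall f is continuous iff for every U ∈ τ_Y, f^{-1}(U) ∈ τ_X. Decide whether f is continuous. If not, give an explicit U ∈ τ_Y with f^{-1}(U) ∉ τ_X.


f is NOT continuous.

Compute f^{-1}(U) for each U ∈ τ_Y:
  U = ∅: f^{-1}(U) = ∅ ∈ τ_X ✓.
  U = {p37}: f^{-1}(U) = ∅ ∈ τ_X ✓.
  U = {p34, p37}: f^{-1}(U) = {x63, x64} ∈ τ_X ✓.
  U = {p35, p37}: f^{-1}(U) = {x65} ∉ τ_X ✗.
  U = {p36, p37}: f^{-1}(U) = {x66} ∉ τ_X ✗.
  U = {p34, p35, p37}: f^{-1}(U) = {x63, x64, x65} ∉ τ_X ✗.
  U = {p34, p36, p37}: f^{-1}(U) = {x63, x64, x66} ∉ τ_X ✗.
  U = {p35, p36, p37}: f^{-1}(U) = {x65, x66} ∉ τ_X ✗.
  U = {p34, p35, p36, p37}: f^{-1}(U) = {x63, x64, x65, x66} ∈ τ_X ✓.
Found U = {p35, p37} with f^{-1}(U) = {x65} not in τ_X. Therefore f is NOT continuous.


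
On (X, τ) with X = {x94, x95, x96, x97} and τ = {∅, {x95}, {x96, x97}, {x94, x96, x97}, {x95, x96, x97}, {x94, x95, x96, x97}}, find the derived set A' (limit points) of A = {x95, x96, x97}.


A' = {x94, x96, x97}

For each x ∈ X, list the open sets U ∈ τ with x ∈ U, then check whether U ∩ (A ∖ {x}) ≠ ∅ for every such U.
  x = x94: opens ∋ x are {x94, x96, x97}, {x94, x95, x96, x97}; each meets A ∖ {x94}, so x IS a limit point.
  x = x95: open {x95} ∋ x has {x95} ∩ (A ∖ {x95}) = ∅, so x is NOT a limit point.
  x = x96: opens ∋ x are {x96, x97}, {x94, x96, x97}, {x95, x96, x97}, {x94, x95, x96, x97}; each meets A ∖ {x96}, so x IS a limit point.
  x = x97: opens ∋ x are {x96, x97}, {x94, x96, x97}, {x95, x96, x97}, {x94, x95, x96, x97}; each meets A ∖ {x97}, so x IS a limit point.
Collecting: A' = {x94, x96, x97}.


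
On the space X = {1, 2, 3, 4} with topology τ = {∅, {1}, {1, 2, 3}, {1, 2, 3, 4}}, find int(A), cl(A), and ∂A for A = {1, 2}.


int(A) = {1}, cl(A) = {1, 2, 3, 4}, ∂A = {2, 3, 4}.

Closed sets in (X, τ) are complements of opens:
  closed(X, τ) = {∅, {4}, {2, 3, 4}, {1, 2, 3, 4}}.
int(A) = ⋃ {U ∈ τ : U ⊆ A}. Opens contained in A: ∅, {1}.
Taking the union of these: int(A) = {1}.
cl(A) = ⋂ {C closed : A ⊆ C}. Closed sets containing A: {1, 2, 3, 4}.
Intersecting these: cl(A) = {1, 2, 3, 4}.
∂A = cl(A) ∖ int(A) = {1, 2, 3, 4} ∖ {1} = {2, 3, 4}.


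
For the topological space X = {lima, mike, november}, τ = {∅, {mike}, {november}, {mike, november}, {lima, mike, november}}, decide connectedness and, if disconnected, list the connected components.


(X, τ) is connected.

Find clopen sets (U ∈ τ with X ∖ U ∈ τ):
  U = ∅, X ∖ U = {lima, mike, november} — both open, so U is clopen.
  U = {lima, mike, november}, X ∖ U = ∅ — both open, so U is clopen.
Only trivial clopens (∅ and X) exist, so (X, τ) is connected.
Compute connected components by grouping points that agree on all clopens:
  component: {lima, mike, november}


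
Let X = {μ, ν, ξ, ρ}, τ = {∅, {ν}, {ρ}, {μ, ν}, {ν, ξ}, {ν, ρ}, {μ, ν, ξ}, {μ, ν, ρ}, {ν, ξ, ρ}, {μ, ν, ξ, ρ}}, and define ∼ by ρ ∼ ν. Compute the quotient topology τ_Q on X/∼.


X/∼ = {[μ], [ν=ρ], [ξ]}; |τ_Q| = 5.

Equivalence classes: [μ], [ν=ρ], [ξ].
Quotient map π: X → X/∼ sends μ ↦ [μ], ν ↦ [ν=ρ], ξ ↦ [ξ], ρ ↦ [ν=ρ].
For each subset V ⊆ X/∼, compute π^{-1}(V) ⊆ X and check whether π^{-1}(V) ∈ τ. V is open in τ_Q iff π^{-1}(V) ∈ τ.
  V = {}: π^{-1}(V) = ∅ ∈ τ ✓.
  V = {[μ]}: π^{-1}(V) = {μ} ∉ τ ✗.
  V = {[ν=ρ]}: π^{-1}(V) = {ν, ρ} ∈ τ ✓.
  V = {[μ], [ν=ρ]}: π^{-1}(V) = {μ, ν, ρ} ∈ τ ✓.
  V = {[ξ]}: π^{-1}(V) = {ξ} ∉ τ ✗.
  V = {[μ], [ξ]}: π^{-1}(V) = {μ, ξ} ∉ τ ✗.
  V = {[ν=ρ], [ξ]}: π^{-1}(V) = {ν, ξ, ρ} ∈ τ ✓.
  V = {[μ], [ν=ρ], [ξ]}: π^{-1}(V) = {μ, ν, ξ, ρ} ∈ τ ✓.
Open sets in the quotient: τ_Q = {{}, {[ν=ρ]}, {[μ], [ν=ρ]}, {[ν=ρ], [ξ]}, {[μ], [ν=ρ], [ξ]}} (5 elements).


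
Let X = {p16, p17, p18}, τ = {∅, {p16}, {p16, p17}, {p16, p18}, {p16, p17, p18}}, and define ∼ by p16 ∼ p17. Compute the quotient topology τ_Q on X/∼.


X/∼ = {[p16=p17], [p18]}; |τ_Q| = 3.

Equivalence classes: [p16=p17], [p18].
Quotient map π: X → X/∼ sends p16 ↦ [p16=p17], p17 ↦ [p16=p17], p18 ↦ [p18].
For each subset V ⊆ X/∼, compute π^{-1}(V) ⊆ X and check whether π^{-1}(V) ∈ τ. V is open in τ_Q iff π^{-1}(V) ∈ τ.
  V = {}: π^{-1}(V) = ∅ ∈ τ ✓.
  V = {[p16=p17]}: π^{-1}(V) = {p16, p17} ∈ τ ✓.
  V = {[p18]}: π^{-1}(V) = {p18} ∉ τ ✗.
  V = {[p16=p17], [p18]}: π^{-1}(V) = {p16, p17, p18} ∈ τ ✓.
Open sets in the quotient: τ_Q = {{}, {[p16=p17]}, {[p16=p17], [p18]}} (3 elements).


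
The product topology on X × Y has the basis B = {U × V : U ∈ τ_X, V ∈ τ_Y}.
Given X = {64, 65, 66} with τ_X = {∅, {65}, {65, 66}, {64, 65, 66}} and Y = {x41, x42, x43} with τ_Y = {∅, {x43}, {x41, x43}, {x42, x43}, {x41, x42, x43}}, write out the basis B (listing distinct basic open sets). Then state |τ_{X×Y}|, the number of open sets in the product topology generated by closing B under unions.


Basis B = {∅ × ∅, {65} × {x43}, {65} × {x41, x43}, {65} × {x42, x43}, {65, 66} × {x43}, {64, 65, 66} × {x43}, {65} × {x41, x42, x43}, {65, 66} × {x41, x43}, {65, 66} × {x42, x43}, {64, 65, 66} × {x41, x43}, {64, 65, 66} × {x42, x43}, {65, 66} × {x41, x42, x43}, {64, 65, 66} × {x41, x42, x43}}; |τ_{X×Y}| = 30.

Enumerate products U × V with U ∈ τ_X, V ∈ τ_Y (deduplicated):
  ∅ × ∅ = {} (∅)
  {65} × {x43} = {(65,x43)}
  {65} × {x41, x43} = {(65,x41), (65,x43)}
  {65} × {x42, x43} = {(65,x42), (65,x43)}
  {65, 66} × {x43} = {(65,x43), (66,x43)}
  {64, 65, 66} × {x43} = {(64,x43), (65,x43), (66,x43)}
  {65} × {x41, x42, x43} = {(65,x41), (65,x42), (65,x43)}
  {65, 66} × {x41, x43} = {(65,x41), (65,x43), (66,x41), (66,x43)}
  {65, 66} × {x42, x43} = {(65,x42), (65,x43), (66,x42), (66,x43)}
  {64, 65, 66} × {x41, x43} = {(64,x41), (64,x43), (65,x41), (65,x43), (66,x41), (66,x43)}
  {64, 65, 66} × {x42, x43} = {(64,x42), (64,x43), (65,x42), (65,x43), (66,x42), (66,x43)}
  {65, 66} × {x41, x42, x43} = {(65,x41), (65,x42), (65,x43), (66,x41), (66,x42), (66,x43)}
  {64, 65, 66} × {x41, x42, x43} = {(64,x41), (64,x42), (64,x43), (65,x41), (65,x42), (65,x43), (66,x41), (66,x42), (66,x43)}
These 13 distinct sets form the basis B.
Close under arbitrary unions to get τ_{X×Y}; counting gives |τ_{X×Y}| = 30.


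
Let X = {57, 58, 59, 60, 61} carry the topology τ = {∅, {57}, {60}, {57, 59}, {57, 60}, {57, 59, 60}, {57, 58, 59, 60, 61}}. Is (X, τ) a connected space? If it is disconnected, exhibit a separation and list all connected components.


(X, τ) is connected.

Find clopen sets (U ∈ τ with X ∖ U ∈ τ):
  U = ∅, X ∖ U = {57, 58, 59, 60, 61} — both open, so U is clopen.
  U = {57, 58, 59, 60, 61}, X ∖ U = ∅ — both open, so U is clopen.
Only trivial clopens (∅ and X) exist, so (X, τ) is connected.
Compute connected components by grouping points that agree on all clopens:
  component: {57, 58, 59, 60, 61}


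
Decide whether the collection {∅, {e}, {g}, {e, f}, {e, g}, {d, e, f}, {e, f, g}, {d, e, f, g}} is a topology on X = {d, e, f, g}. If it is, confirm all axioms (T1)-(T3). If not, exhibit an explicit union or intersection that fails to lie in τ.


τ IS a topology on X.

Axiom (T1): ∅ ∈ τ? Yes; X ∈ τ? Yes.
Axiom (T2/T3): check pairwise unions and intersections of members of τ.
All pairwise intersections and unions checked — each lies in τ. Therefore τ satisfies (T1), (T2), (T3): it IS a topology on X.


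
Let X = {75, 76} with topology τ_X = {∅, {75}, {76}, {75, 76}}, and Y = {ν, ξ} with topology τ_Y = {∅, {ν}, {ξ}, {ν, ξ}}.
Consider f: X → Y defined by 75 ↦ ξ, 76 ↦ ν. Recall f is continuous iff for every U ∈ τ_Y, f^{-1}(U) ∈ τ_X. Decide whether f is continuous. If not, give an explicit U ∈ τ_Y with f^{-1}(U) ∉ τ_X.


f IS continuous.

Compute f^{-1}(U) for each U ∈ τ_Y:
  U = ∅: f^{-1}(U) = ∅ ∈ τ_X ✓.
  U = {ν}: f^{-1}(U) = {76} ∈ τ_X ✓.
  U = {ξ}: f^{-1}(U) = {75} ∈ τ_X ✓.
  U = {ν, ξ}: f^{-1}(U) = {75, 76} ∈ τ_X ✓.
Every preimage lies in τ_X, so f IS continuous.


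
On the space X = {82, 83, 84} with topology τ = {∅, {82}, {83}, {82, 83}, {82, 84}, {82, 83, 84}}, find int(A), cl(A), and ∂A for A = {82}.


int(A) = {82}, cl(A) = {82, 84}, ∂A = {84}.

Closed sets in (X, τ) are complements of opens:
  closed(X, τ) = {∅, {83}, {84}, {82, 84}, {83, 84}, {82, 83, 84}}.
int(A) = ⋃ {U ∈ τ : U ⊆ A}. Opens contained in A: ∅, {82}.
Taking the union of these: int(A) = {82}.
cl(A) = ⋂ {C closed : A ⊆ C}. Closed sets containing A: {82, 84}, {82, 83, 84}.
Intersecting these: cl(A) = {82, 84}.
∂A = cl(A) ∖ int(A) = {82, 84} ∖ {82} = {84}.


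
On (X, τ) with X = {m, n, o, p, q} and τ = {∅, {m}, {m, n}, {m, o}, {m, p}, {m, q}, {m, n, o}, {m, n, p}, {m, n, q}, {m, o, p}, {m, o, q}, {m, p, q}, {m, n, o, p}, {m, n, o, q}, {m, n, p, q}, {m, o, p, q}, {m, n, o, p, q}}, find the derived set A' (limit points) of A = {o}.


A' = ∅

For each x ∈ X, list the open sets U ∈ τ with x ∈ U, then check whether U ∩ (A ∖ {x}) ≠ ∅ for every such U.
  x = m: open {m} ∋ x has {m} ∩ (A ∖ {m}) = ∅, so x is NOT a limit point.
  x = n: open {m, n} ∋ x has {m, n} ∩ (A ∖ {n}) = ∅, so x is NOT a limit point.
  x = o: open {m, o} ∋ x has {m, o} ∩ (A ∖ {o}) = ∅, so x is NOT a limit point.
  x = p: open {m, p} ∋ x has {m, p} ∩ (A ∖ {p}) = ∅, so x is NOT a limit point.
  x = q: open {m, q} ∋ x has {m, q} ∩ (A ∖ {q}) = ∅, so x is NOT a limit point.
Collecting: A' = ∅.


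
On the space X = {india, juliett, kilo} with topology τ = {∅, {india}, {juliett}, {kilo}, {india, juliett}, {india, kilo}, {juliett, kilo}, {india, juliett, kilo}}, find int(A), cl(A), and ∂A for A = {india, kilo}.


int(A) = {india, kilo}, cl(A) = {india, kilo}, ∂A = ∅.

Closed sets in (X, τ) are complements of opens:
  closed(X, τ) = {∅, {india}, {juliett}, {kilo}, {india, juliett}, {india, kilo}, {juliett, kilo}, {india, juliett, kilo}}.
int(A) = ⋃ {U ∈ τ : U ⊆ A}. Opens contained in A: ∅, {india}, {kilo}, {india, kilo}.
Taking the union of these: int(A) = {india, kilo}.
cl(A) = ⋂ {C closed : A ⊆ C}. Closed sets containing A: {india, kilo}, {india, juliett, kilo}.
Intersecting these: cl(A) = {india, kilo}.
∂A = cl(A) ∖ int(A) = {india, kilo} ∖ {india, kilo} = ∅.


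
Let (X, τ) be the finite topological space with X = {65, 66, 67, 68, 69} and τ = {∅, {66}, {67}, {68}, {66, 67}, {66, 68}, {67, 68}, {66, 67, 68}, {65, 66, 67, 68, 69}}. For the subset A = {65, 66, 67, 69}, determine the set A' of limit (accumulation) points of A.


A' = {65, 69}

For each x ∈ X, list the open sets U ∈ τ with x ∈ U, then check whether U ∩ (A ∖ {x}) ≠ ∅ for every such U.
  x = 65: opens ∋ x are {65, 66, 67, 68, 69}; each meets A ∖ {65}, so x IS a limit point.
  x = 66: open {66} ∋ x has {66} ∩ (A ∖ {66}) = ∅, so x is NOT a limit point.
  x = 67: open {67} ∋ x has {67} ∩ (A ∖ {67}) = ∅, so x is NOT a limit point.
  x = 68: open {68} ∋ x has {68} ∩ (A ∖ {68}) = ∅, so x is NOT a limit point.
  x = 69: opens ∋ x are {65, 66, 67, 68, 69}; each meets A ∖ {69}, so x IS a limit point.
Collecting: A' = {65, 69}.


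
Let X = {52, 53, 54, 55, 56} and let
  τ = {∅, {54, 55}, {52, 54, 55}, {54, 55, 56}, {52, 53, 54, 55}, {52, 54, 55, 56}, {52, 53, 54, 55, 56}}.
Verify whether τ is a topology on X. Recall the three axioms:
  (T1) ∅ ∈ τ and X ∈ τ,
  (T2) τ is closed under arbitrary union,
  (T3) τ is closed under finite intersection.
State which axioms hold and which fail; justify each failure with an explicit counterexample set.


τ IS a topology on X.

Axiom (T1): ∅ ∈ τ? Yes; X ∈ τ? Yes.
Axiom (T2/T3): check pairwise unions and intersections of members of τ.
All pairwise intersections and unions checked — each lies in τ. Therefore τ satisfies (T1), (T2), (T3): it IS a topology on X.


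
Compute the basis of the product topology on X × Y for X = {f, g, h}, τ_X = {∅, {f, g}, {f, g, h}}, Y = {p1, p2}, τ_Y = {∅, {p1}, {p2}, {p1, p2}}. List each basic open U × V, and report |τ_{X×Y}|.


Basis B = {∅ × ∅, {f, g} × {p1}, {f, g} × {p2}, {f, g, h} × {p1}, {f, g, h} × {p2}, {f, g} × {p1, p2}, {f, g, h} × {p1, p2}}; |τ_{X×Y}| = 9.

Enumerate products U × V with U ∈ τ_X, V ∈ τ_Y (deduplicated):
  ∅ × ∅ = {} (∅)
  {f, g} × {p1} = {(f,p1), (g,p1)}
  {f, g} × {p2} = {(f,p2), (g,p2)}
  {f, g, h} × {p1} = {(f,p1), (g,p1), (h,p1)}
  {f, g, h} × {p2} = {(f,p2), (g,p2), (h,p2)}
  {f, g} × {p1, p2} = {(f,p1), (f,p2), (g,p1), (g,p2)}
  {f, g, h} × {p1, p2} = {(f,p1), (f,p2), (g,p1), (g,p2), (h,p1), (h,p2)}
These 7 distinct sets form the basis B.
Close under arbitrary unions to get τ_{X×Y}; counting gives |τ_{X×Y}| = 9.


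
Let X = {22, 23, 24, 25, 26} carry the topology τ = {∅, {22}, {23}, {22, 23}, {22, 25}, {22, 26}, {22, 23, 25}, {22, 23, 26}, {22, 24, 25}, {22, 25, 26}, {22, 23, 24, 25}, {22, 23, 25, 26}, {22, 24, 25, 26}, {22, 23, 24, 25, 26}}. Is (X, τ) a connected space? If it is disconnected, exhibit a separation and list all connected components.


(X, τ) is disconnected; components = [{23}, {22, 24, 25, 26}].

Find clopen sets (U ∈ τ with X ∖ U ∈ τ):
  U = ∅, X ∖ U = {22, 23, 24, 25, 26} — both open, so U is clopen.
  U = {23}, X ∖ U = {22, 24, 25, 26} — both open, so U is clopen.
  U = {22, 24, 25, 26}, X ∖ U = {23} — both open, so U is clopen.
  U = {22, 23, 24, 25, 26}, X ∖ U = ∅ — both open, so U is clopen.
Nontrivial clopen(s) exist: e.g. {23}. So (X, τ) is disconnected.
Compute connected components by grouping points that agree on all clopens:
  component: {23}
  component: {22, 24, 25, 26}


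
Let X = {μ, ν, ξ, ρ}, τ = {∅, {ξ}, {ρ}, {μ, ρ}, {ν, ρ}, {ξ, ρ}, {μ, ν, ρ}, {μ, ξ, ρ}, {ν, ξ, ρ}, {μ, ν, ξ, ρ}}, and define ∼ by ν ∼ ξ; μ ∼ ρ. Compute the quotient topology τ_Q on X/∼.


X/∼ = {[μ=ρ], [ν=ξ]}; |τ_Q| = 3.

Equivalence classes: [μ=ρ], [ν=ξ].
Quotient map π: X → X/∼ sends μ ↦ [μ=ρ], ν ↦ [ν=ξ], ξ ↦ [ν=ξ], ρ ↦ [μ=ρ].
For each subset V ⊆ X/∼, compute π^{-1}(V) ⊆ X and check whether π^{-1}(V) ∈ τ. V is open in τ_Q iff π^{-1}(V) ∈ τ.
  V = {}: π^{-1}(V) = ∅ ∈ τ ✓.
  V = {[μ=ρ]}: π^{-1}(V) = {μ, ρ} ∈ τ ✓.
  V = {[ν=ξ]}: π^{-1}(V) = {ν, ξ} ∉ τ ✗.
  V = {[μ=ρ], [ν=ξ]}: π^{-1}(V) = {μ, ν, ξ, ρ} ∈ τ ✓.
Open sets in the quotient: τ_Q = {{}, {[μ=ρ]}, {[μ=ρ], [ν=ξ]}} (3 elements).


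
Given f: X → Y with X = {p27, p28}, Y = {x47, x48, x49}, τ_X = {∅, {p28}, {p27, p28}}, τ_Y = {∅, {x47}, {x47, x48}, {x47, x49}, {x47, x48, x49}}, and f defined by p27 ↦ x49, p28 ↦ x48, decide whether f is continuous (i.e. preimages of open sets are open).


f is NOT continuous.

Compute f^{-1}(U) for each U ∈ τ_Y:
  U = ∅: f^{-1}(U) = ∅ ∈ τ_X ✓.
  U = {x47}: f^{-1}(U) = ∅ ∈ τ_X ✓.
  U = {x47, x48}: f^{-1}(U) = {p28} ∈ τ_X ✓.
  U = {x47, x49}: f^{-1}(U) = {p27} ∉ τ_X ✗.
  U = {x47, x48, x49}: f^{-1}(U) = {p27, p28} ∈ τ_X ✓.
Found U = {x47, x49} with f^{-1}(U) = {p27} not in τ_X. Therefore f is NOT continuous.


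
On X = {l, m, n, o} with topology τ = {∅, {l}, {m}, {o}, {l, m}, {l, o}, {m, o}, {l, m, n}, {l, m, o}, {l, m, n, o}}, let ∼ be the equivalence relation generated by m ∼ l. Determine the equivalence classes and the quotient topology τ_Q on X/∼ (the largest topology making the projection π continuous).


X/∼ = {[l=m], [n], [o]}; |τ_Q| = 6.

Equivalence classes: [l=m], [n], [o].
Quotient map π: X → X/∼ sends l ↦ [l=m], m ↦ [l=m], n ↦ [n], o ↦ [o].
For each subset V ⊆ X/∼, compute π^{-1}(V) ⊆ X and check whether π^{-1}(V) ∈ τ. V is open in τ_Q iff π^{-1}(V) ∈ τ.
  V = {}: π^{-1}(V) = ∅ ∈ τ ✓.
  V = {[l=m]}: π^{-1}(V) = {l, m} ∈ τ ✓.
  V = {[n]}: π^{-1}(V) = {n} ∉ τ ✗.
  V = {[l=m], [n]}: π^{-1}(V) = {l, m, n} ∈ τ ✓.
  V = {[o]}: π^{-1}(V) = {o} ∈ τ ✓.
  V = {[l=m], [o]}: π^{-1}(V) = {l, m, o} ∈ τ ✓.
  V = {[n], [o]}: π^{-1}(V) = {n, o} ∉ τ ✗.
  V = {[l=m], [n], [o]}: π^{-1}(V) = {l, m, n, o} ∈ τ ✓.
Open sets in the quotient: τ_Q = {{}, {[l=m]}, {[l=m], [n]}, {[o]}, {[l=m], [o]}, {[l=m], [n], [o]}} (6 elements).


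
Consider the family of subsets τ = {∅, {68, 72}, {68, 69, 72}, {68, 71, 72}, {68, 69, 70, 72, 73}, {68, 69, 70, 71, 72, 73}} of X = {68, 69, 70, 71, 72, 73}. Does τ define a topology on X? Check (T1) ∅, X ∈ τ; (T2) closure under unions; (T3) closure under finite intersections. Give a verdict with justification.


τ is NOT a topology on X.

Axiom (T1): ∅ ∈ τ? Yes; X ∈ τ? Yes.
Axiom (T2/T3): check pairwise unions and intersections of members of τ.
Counterexample for (T2): {68, 69, 72} ∪ {68, 71, 72} = {68, 69, 71, 72} ∉ τ. Therefore τ is NOT a topology.


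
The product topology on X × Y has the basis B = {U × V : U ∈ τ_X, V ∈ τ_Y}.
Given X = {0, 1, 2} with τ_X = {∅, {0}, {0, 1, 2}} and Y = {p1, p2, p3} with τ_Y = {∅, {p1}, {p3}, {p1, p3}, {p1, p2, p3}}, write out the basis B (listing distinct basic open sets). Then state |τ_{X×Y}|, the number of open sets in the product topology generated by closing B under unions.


Basis B = {∅ × ∅, {0} × {p1}, {0} × {p3}, {0} × {p1, p3}, {0} × {p1, p2, p3}, {0, 1, 2} × {p1}, {0, 1, 2} × {p3}, {0, 1, 2} × {p1, p3}, {0, 1, 2} × {p1, p2, p3}}; |τ_{X×Y}| = 14.

Enumerate products U × V with U ∈ τ_X, V ∈ τ_Y (deduplicated):
  ∅ × ∅ = {} (∅)
  {0} × {p1} = {(0,p1)}
  {0} × {p3} = {(0,p3)}
  {0} × {p1, p3} = {(0,p1), (0,p3)}
  {0} × {p1, p2, p3} = {(0,p1), (0,p2), (0,p3)}
  {0, 1, 2} × {p1} = {(0,p1), (1,p1), (2,p1)}
  {0, 1, 2} × {p3} = {(0,p3), (1,p3), (2,p3)}
  {0, 1, 2} × {p1, p3} = {(0,p1), (0,p3), (1,p1), (1,p3), (2,p1), (2,p3)}
  {0, 1, 2} × {p1, p2, p3} = {(0,p1), (0,p2), (0,p3), (1,p1), (1,p2), (1,p3), (2,p1), (2,p2), (2,p3)}
These 9 distinct sets form the basis B.
Close under arbitrary unions to get τ_{X×Y}; counting gives |τ_{X×Y}| = 14.
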